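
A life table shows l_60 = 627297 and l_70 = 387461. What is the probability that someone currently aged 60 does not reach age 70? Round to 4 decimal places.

P(die before 70 | alive at 60) = 1 − l_70/l_60 = 1 − 387461/627297 = (239836)/627297 = 0.382332.

0.3823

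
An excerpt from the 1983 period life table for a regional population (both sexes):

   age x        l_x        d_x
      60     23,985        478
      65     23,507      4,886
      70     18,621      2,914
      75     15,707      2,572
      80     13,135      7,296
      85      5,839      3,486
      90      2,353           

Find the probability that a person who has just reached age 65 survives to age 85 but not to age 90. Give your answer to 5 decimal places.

This is the probability of reaching 85 but not 90, conditional on being alive at 65: (l_85 − l_90) / l_65.
= (5,839 − 2,353) / 23,507 = 3,486 / 23,507 = 0.148296.

0.14830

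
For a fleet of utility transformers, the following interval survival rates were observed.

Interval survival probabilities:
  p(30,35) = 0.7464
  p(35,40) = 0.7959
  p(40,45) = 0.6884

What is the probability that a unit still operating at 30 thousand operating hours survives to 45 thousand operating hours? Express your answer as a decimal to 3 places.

Chaining the interval survival probabilities: 0.7464 × 0.7959 × 0.6884.
= 0.408951.

0.409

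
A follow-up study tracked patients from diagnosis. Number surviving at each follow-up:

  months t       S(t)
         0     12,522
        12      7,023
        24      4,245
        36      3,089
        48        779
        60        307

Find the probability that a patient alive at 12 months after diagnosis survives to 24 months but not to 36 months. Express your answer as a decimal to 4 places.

This is the probability of reaching 24 but not 36, conditional on being alive at 12: (S(24) − S(36)) / S(12).
= (4,245 − 3,089) / 7,023 = 1,156 / 7,023 = 0.164602.

0.1646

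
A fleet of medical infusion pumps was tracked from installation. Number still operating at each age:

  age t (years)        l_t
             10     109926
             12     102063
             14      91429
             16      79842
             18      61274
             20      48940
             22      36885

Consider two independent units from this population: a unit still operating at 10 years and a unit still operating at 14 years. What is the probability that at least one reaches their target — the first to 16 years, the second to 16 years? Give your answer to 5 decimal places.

p₁ = l_16/l_10 = 79842/109926 = 0.726325; p₂ = l_16/l_14 = 79842/91429 = 0.873268.
P(at least one) = 1 − (1−p₁)(1−p₂) = 1 − 0.273675 × 0.126732 = 0.965317.

0.96532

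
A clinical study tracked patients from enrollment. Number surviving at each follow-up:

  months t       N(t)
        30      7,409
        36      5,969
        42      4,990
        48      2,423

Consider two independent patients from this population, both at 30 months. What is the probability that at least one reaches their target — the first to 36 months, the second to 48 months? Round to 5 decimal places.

p₁ = N(36)/N(30) = 5,969/7,409 = 0.805642; p₂ = N(48)/N(30) = 2,423/7,409 = 0.327035.
P(at least one) = 1 − (1−p₁)(1−p₂) = 1 − 0.194358 × 0.672965 = 0.869204.

0.86920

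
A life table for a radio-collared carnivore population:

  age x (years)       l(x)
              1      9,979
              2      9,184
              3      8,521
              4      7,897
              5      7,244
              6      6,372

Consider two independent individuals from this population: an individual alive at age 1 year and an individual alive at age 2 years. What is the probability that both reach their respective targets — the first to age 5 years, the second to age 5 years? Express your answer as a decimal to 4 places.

0.5726

p₁ = l(5)/l(1) = 7,244/9,979 = 0.725924; p₂ = l(5)/l(2) = 7,244/9,184 = 0.788763.
P(both) = p₁ × p₂ = 0.725924 × 0.788763 = 0.572582.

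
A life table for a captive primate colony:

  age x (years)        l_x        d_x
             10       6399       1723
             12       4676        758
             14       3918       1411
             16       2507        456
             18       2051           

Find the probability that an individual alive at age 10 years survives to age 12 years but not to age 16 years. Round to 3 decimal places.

This is the probability of reaching 12 but not 16, conditional on being alive at 10: (l_12 − l_16) / l_10.
= (4676 − 2507) / 6399 = 2169 / 6399 = 0.338959.

0.339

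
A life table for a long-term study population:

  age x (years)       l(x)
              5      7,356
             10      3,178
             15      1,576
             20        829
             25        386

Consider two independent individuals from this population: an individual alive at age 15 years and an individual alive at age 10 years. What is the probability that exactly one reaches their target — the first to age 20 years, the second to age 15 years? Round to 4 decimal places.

p₁ = l(20)/l(15) = 829/1,576 = 0.526015; p₂ = l(15)/l(10) = 1,576/3,178 = 0.495909.
P(exactly one) = p₁(1−p₂) + (1−p₁)p₂ = 0.265159 + 0.235053 = 0.500213.

0.5002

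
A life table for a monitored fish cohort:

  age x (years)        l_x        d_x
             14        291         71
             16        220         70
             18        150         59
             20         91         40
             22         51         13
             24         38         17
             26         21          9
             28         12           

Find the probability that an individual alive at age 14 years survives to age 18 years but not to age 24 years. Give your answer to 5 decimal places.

0.38488

This is the probability of reaching 18 but not 24, conditional on being alive at 14: (l_18 − l_24) / l_14.
= (150 − 38) / 291 = 112 / 291 = 0.384880.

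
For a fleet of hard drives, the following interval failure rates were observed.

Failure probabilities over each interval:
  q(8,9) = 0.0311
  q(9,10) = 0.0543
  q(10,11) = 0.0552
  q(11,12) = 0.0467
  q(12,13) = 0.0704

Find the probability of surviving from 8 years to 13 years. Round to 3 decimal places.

0.767

P(survive 8→13) = (1 − 0.0311) × (1 − 0.0543) × (1 − 0.0552) × (1 − 0.0467) × (1 − 0.0704).
= 0.9689 × 0.9457 × 0.9448 × 0.9533 × 0.9296 = 0.767181.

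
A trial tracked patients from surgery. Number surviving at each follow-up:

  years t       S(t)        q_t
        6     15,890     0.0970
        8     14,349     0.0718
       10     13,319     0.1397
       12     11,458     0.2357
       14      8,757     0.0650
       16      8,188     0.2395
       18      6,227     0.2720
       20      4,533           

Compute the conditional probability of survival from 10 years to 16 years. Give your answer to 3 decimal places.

0.615

The conditional survival probability is S(16)/S(10) = 8,188/13,319 = 0.614761.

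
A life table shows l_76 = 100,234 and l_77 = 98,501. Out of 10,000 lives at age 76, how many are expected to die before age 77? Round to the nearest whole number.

The relevant probability is 1 − 98,501/100,234 = 0.017290.
Expected number = 10,000 × 0.017290 = 173.

173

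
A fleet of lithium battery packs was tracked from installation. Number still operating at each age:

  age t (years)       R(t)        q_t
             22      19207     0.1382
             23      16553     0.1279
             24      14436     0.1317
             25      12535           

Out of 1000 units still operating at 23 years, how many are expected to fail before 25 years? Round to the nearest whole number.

The relevant probability is 1 − 12535/16553 = 0.242735.
Expected number = 1000 × 0.242735 = 243.

243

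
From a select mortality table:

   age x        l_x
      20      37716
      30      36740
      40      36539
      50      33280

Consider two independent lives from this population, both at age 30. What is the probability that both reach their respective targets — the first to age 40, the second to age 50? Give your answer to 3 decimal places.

p₁ = l_40/l_30 = 36539/36740 = 0.994529; p₂ = l_50/l_30 = 33280/36740 = 0.905825.
P(both) = p₁ × p₂ = 0.994529 × 0.905825 = 0.900869.

0.901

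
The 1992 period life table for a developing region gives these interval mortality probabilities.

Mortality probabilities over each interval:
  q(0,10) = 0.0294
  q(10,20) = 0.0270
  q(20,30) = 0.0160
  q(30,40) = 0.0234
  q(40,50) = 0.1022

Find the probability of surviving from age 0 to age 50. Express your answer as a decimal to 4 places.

0.8148

The overall survival probability is (1 − 0.0294) × (1 − 0.0270) × (1 − 0.0160) × (1 − 0.0234) × (1 − 0.1022).
= 0.9706 × 0.9730 × 0.9840 × 0.9766 × 0.8978 = 0.814788.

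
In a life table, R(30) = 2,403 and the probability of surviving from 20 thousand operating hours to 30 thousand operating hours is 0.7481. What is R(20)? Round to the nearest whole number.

3212

R(20) = R(30) / p = 2,403 / 0.7481 = 3212.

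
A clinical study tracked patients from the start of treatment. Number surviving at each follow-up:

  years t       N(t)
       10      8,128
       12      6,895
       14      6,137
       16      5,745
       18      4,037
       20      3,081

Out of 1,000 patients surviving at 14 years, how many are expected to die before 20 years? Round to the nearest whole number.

498

The relevant probability is 1 − 3,081/6,137 = 0.497963.
Expected number = 1,000 × 0.497963 = 498.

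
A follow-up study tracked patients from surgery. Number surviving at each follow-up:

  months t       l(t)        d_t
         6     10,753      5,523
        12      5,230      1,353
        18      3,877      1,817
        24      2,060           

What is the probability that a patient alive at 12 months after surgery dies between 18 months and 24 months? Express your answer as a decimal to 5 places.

This is the probability of reaching 18 but not 24, conditional on being alive at 12: (l(18) − l(24)) / l(12).
= (3,877 − 2,060) / 5,230 = 1,817 / 5,230 = 0.347419.

0.34742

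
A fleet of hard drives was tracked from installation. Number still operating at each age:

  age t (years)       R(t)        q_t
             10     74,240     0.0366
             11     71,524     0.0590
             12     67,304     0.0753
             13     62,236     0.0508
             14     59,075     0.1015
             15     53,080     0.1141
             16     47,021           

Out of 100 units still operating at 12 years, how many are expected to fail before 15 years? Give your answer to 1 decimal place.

21.1

The relevant probability is 1 − 53,080/67,304 = 0.211340.
Expected number = 100 × 0.211340 = 21.1.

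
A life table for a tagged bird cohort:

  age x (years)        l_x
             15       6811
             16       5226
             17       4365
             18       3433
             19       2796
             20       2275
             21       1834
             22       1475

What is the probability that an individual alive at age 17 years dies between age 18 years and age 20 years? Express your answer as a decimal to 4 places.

0.2653

This is the probability of reaching 18 but not 20, conditional on being alive at 17: (l_18 − l_20) / l_17.
= (3433 − 2275) / 4365 = 1158 / 4365 = 0.265292.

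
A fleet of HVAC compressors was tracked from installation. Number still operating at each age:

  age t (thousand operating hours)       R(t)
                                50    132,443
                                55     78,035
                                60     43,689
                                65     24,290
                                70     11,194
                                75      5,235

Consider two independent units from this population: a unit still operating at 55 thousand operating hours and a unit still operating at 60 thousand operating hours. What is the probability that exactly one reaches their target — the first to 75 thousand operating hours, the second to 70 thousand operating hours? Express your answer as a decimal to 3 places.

0.289

p₁ = R(75)/R(55) = 5,235/78,035 = 0.067085; p₂ = R(70)/R(60) = 11,194/43,689 = 0.256220.
P(exactly one) = p₁(1−p₂) + (1−p₁)p₂ = 0.049896 + 0.239031 = 0.288928.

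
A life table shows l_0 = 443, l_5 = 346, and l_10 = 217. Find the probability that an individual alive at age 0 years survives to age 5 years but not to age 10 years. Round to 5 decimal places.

0.29120

This is the probability of reaching 5 but not 10, conditional on being alive at 0: (l_5 − l_10) / l_0.
= (346 − 217) / 443 = 129 / 443 = 0.291196.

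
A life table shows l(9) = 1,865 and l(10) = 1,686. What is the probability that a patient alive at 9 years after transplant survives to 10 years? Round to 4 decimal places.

0.9040

The conditional survival probability is l(10)/l(9) = 1,686/1,865 = 0.904021.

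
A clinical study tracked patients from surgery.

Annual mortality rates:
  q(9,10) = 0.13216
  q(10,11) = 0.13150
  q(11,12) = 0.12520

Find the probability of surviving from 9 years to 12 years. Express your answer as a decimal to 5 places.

0.65935

Survival from 9 to 12 is the product of surviving each interval: (1 − 0.13216) × (1 − 0.13150) × (1 − 0.12520).
= 0.86784 × 0.86850 × 0.87480 = 0.659353.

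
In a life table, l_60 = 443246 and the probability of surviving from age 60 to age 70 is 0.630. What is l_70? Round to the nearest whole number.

279245

l_70 = l_60 × p = 443246 × 0.630 = 279245.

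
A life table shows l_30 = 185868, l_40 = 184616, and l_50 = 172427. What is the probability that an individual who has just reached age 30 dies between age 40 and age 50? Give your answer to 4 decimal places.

0.0656

This is the probability of reaching 40 but not 50, conditional on being alive at 30: (l_40 − l_50) / l_30.
= (184616 − 172427) / 185868 = 12189 / 185868 = 0.065579.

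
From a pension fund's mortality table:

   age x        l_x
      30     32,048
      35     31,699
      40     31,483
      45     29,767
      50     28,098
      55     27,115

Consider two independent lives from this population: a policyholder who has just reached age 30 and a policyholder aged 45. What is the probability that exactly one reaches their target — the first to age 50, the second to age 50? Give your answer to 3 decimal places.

p₁ = l_50/l_30 = 28,098/32,048 = 0.876747; p₂ = l_50/l_45 = 28,098/29,767 = 0.943931.
P(exactly one) = p₁(1−p₂) + (1−p₁)p₂ = 0.049158 + 0.116342 = 0.165501.

0.166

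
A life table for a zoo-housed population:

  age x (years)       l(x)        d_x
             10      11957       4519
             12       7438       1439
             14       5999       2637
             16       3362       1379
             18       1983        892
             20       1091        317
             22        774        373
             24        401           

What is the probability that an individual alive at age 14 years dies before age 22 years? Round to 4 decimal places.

P(die before 22 | alive at 14) = 1 − l(22)/l(14) = 1 − 774/5999 = (5225)/5999 = 0.870978.

0.8710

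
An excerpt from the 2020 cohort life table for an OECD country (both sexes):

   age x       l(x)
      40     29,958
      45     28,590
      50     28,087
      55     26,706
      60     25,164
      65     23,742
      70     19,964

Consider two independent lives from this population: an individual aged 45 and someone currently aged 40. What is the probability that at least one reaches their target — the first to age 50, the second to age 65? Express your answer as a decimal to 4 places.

p₁ = l(50)/l(45) = 28,087/28,590 = 0.982406; p₂ = l(65)/l(40) = 23,742/29,958 = 0.792510.
P(at least one) = 1 − (1−p₁)(1−p₂) = 1 − 0.017594 × 0.207490 = 0.996349.

0.9963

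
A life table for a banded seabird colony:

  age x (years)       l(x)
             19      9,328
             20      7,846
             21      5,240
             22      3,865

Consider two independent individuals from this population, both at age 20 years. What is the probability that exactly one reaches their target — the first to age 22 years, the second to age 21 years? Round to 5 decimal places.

0.50248

p₁ = l(22)/l(20) = 3,865/7,846 = 0.492608; p₂ = l(21)/l(20) = 5,240/7,846 = 0.667856.
P(exactly one) = p₁(1−p₂) + (1−p₁)p₂ = 0.163617 + 0.338865 = 0.502482.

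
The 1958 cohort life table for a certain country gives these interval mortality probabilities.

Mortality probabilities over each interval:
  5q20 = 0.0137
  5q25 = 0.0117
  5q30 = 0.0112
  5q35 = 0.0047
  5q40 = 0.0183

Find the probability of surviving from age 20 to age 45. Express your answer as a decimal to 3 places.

0.942

Survival from 20 to 45 is the product of surviving each interval: (1 − 0.0137) × (1 − 0.0117) × (1 − 0.0112) × (1 − 0.0047) × (1 − 0.0183).
= 0.9863 × 0.9883 × 0.9888 × 0.9953 × 0.9817 = 0.941757.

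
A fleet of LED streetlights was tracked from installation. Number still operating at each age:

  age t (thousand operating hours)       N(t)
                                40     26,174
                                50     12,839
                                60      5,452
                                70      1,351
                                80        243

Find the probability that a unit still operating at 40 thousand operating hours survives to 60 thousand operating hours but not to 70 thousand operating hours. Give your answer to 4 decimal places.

This is the probability of reaching 60 but not 70, conditional on being operational at 40: (N(60) − N(70)) / N(40).
= (5,452 − 1,351) / 26,174 = 4,101 / 26,174 = 0.156682.

0.1567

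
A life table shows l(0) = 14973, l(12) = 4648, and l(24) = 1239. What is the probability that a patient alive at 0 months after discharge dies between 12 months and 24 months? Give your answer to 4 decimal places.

0.2277

This is the probability of reaching 12 but not 24, conditional on being alive at 0: (l(12) − l(24)) / l(0).
= (4648 − 1239) / 14973 = 3409 / 14973 = 0.227676.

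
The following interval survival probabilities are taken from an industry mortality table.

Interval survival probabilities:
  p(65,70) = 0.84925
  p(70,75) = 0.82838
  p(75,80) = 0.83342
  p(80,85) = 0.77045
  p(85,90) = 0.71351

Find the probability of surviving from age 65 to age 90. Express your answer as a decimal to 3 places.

0.322

P(survive 65→90) = 0.84925 × 0.82838 × 0.83342 × 0.77045 × 0.71351.
= 0.322310.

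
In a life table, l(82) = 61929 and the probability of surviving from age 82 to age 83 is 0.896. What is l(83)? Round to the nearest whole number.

55488

l(83) = l(82) × p = 61929 × 0.896 = 55488.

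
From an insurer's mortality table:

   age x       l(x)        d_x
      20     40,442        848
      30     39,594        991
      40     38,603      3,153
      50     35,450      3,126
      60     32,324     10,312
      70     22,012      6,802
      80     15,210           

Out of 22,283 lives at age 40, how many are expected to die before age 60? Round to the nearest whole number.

3624

The relevant probability is 1 − 32,324/38,603 = 0.162656.
Expected number = 22,283 × 0.162656 = 3624.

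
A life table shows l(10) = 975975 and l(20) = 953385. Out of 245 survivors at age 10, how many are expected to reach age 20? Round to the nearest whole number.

The relevant probability is 953385/975975 = 0.976854.
Expected number = 245 × 0.976854 = 239.

239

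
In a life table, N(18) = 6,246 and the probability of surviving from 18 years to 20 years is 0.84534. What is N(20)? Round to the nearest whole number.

N(20) = N(18) × p = 6,246 × 0.84534 = 5280.

5280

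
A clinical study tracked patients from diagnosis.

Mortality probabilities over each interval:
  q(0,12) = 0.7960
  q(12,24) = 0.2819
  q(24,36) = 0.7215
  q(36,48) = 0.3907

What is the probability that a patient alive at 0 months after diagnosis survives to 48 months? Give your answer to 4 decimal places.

Chaining the interval survival probabilities: (1 − 0.7960) × (1 − 0.2819) × (1 − 0.7215) × (1 − 0.3907).
= 0.2040 × 0.7181 × 0.2785 × 0.6093 = 0.024858.

0.0249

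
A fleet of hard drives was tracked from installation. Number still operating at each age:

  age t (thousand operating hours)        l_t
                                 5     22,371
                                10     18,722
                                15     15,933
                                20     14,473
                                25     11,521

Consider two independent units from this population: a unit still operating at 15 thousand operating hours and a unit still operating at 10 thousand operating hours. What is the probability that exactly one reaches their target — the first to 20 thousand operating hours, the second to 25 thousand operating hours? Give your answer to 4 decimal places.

p₁ = l_20/l_15 = 14,473/15,933 = 0.908366; p₂ = l_25/l_10 = 11,521/18,722 = 0.615372.
P(exactly one) = p₁(1−p₂) + (1−p₁)p₂ = 0.349383 + 0.056389 = 0.405772.

0.4058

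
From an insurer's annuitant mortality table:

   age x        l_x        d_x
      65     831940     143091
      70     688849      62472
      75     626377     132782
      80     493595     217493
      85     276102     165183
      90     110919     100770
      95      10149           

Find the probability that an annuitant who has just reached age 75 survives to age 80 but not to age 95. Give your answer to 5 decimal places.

0.77181

We want 5|15q75 = (l_80 − l_95)/l_75.
This is the probability of reaching 80 but not 95, conditional on being alive at 75: (l_80 − l_95) / l_75.
= (493595 − 10149) / 626377 = 483446 / 626377 = 0.771813.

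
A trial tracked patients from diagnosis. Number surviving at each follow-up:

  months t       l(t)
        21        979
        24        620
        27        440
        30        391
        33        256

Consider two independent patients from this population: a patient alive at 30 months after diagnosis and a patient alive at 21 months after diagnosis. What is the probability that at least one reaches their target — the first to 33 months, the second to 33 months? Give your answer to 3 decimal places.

0.745

p₁ = l(33)/l(30) = 256/391 = 0.654731; p₂ = l(33)/l(21) = 256/979 = 0.261491.
P(at least one) = 1 − (1−p₁)(1−p₂) = 1 − 0.345269 × 0.738509 = 0.745016.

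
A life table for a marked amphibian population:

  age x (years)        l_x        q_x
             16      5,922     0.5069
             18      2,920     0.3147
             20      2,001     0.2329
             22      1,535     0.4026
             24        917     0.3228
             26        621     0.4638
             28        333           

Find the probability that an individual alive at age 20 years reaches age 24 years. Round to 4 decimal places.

0.4583

The conditional survival probability is l_24/l_20 = 917/2,001 = 0.458271.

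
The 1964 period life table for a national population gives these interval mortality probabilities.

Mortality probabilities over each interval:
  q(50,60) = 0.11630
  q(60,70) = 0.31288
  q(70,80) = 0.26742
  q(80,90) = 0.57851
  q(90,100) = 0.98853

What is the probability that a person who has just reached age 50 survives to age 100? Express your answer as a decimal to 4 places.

0.0022

The overall survival probability is (1 − 0.11630) × (1 − 0.31288) × (1 − 0.26742) × (1 − 0.57851) × (1 − 0.98853).
= 0.88370 × 0.68712 × 0.73258 × 0.42149 × 0.01147 = 0.002151.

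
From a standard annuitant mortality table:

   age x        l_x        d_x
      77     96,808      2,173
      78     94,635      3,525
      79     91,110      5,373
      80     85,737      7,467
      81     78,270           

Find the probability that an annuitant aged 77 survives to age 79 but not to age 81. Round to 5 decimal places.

We want 2|2q77 = (l_79 − l_81)/l_77.
This is the probability of reaching 79 but not 81, conditional on being alive at 77: (l_79 − l_81) / l_77.
= (91,110 − 78,270) / 96,808 = 12,840 / 96,808 = 0.132634.

0.13263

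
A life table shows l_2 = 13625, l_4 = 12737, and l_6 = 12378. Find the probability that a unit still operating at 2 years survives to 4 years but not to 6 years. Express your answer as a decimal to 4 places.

0.0263

This is the probability of reaching 4 but not 6, conditional on being operational at 2: (l_4 − l_6) / l_2.
= (12737 − 12378) / 13625 = 359 / 13625 = 0.026349.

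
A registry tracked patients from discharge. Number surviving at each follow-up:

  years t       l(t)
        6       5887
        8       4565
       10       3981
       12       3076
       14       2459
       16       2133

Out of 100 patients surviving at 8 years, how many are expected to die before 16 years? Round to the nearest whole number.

The relevant probability is 1 − 2133/4565 = 0.532749.
Expected number = 100 × 0.532749 = 53.

53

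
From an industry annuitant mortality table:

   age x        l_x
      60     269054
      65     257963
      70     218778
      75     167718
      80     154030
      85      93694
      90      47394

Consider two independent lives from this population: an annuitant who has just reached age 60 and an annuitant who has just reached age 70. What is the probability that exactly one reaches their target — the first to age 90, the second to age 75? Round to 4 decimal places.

p₁ = l_90/l_60 = 47394/269054 = 0.176151; p₂ = l_75/l_70 = 167718/218778 = 0.766613.
P(exactly one) = p₁(1−p₂) + (1−p₁)p₂ = 0.041111 + 0.631573 = 0.672685.

0.6727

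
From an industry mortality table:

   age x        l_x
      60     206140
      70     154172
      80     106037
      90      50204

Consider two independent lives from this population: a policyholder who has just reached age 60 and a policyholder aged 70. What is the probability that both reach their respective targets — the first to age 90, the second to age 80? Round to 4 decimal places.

0.1675

p₁ = l_90/l_60 = 50204/206140 = 0.243543; p₂ = l_80/l_70 = 106037/154172 = 0.687784.
P(both) = p₁ × p₂ = 0.243543 × 0.687784 = 0.167505.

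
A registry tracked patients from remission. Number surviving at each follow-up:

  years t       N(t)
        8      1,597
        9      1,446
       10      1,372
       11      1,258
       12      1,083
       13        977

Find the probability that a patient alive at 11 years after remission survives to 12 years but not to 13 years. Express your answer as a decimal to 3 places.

0.084

This is the probability of reaching 12 but not 13, conditional on being alive at 11: (N(12) − N(13)) / N(11).
= (1,083 − 977) / 1,258 = 106 / 1,258 = 0.084261.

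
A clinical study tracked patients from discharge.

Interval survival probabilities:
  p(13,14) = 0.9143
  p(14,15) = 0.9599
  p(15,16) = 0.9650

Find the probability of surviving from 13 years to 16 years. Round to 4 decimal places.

P(survive 13→16) = 0.9143 × 0.9599 × 0.9650.
= 0.846919.

0.8469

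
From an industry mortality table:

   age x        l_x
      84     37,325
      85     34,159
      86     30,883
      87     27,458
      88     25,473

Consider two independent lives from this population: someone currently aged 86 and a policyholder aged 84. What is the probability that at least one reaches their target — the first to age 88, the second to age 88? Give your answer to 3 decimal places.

p₁ = l_88/l_86 = 25,473/30,883 = 0.824823; p₂ = l_88/l_84 = 25,473/37,325 = 0.682465.
P(at least one) = 1 − (1−p₁)(1−p₂) = 1 − 0.175177 × 0.317535 = 0.944375.

0.944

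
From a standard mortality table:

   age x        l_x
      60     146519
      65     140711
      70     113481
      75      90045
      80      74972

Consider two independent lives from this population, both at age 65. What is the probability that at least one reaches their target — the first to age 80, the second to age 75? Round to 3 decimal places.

0.832

p₁ = l_80/l_65 = 74972/140711 = 0.532808; p₂ = l_75/l_65 = 90045/140711 = 0.639929.
P(at least one) = 1 − (1−p₁)(1−p₂) = 1 − 0.467192 × 0.360071 = 0.831778.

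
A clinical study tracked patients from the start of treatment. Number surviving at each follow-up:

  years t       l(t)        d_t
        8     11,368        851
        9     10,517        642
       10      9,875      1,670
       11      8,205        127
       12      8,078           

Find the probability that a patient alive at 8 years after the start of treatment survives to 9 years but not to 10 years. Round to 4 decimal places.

0.0565

This is the probability of reaching 9 but not 10, conditional on being alive at 8: (l(9) − l(10)) / l(8).
= (10,517 − 9,875) / 11,368 = 642 / 11,368 = 0.056474.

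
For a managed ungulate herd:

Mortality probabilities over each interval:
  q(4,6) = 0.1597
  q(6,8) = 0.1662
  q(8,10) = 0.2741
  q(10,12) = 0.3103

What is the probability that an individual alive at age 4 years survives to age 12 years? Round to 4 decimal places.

Survival from 4 to 12 is the product of surviving each interval: (1 − 0.1597) × (1 − 0.1662) × (1 − 0.2741) × (1 − 0.3103).
= 0.8403 × 0.8338 × 0.7259 × 0.6897 = 0.350779.

0.3508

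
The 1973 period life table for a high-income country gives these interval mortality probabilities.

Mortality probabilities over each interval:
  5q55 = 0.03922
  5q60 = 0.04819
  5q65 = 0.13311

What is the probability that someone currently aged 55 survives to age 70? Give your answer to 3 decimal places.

0.793

Survival from 55 to 70 is the product of surviving each interval: (1 − 0.03922) × (1 − 0.04819) × (1 − 0.13311).
= 0.96078 × 0.95181 × 0.86689 = 0.792754.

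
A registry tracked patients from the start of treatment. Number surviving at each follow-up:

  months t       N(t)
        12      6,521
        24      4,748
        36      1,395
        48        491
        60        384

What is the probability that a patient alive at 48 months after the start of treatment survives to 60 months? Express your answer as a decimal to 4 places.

0.7821

The conditional survival probability is N(60)/N(48) = 384/491 = 0.782077.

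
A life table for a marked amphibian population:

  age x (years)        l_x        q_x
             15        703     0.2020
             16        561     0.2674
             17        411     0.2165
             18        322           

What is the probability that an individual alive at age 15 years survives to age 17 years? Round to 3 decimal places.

The conditional survival probability is l_17/l_15 = 411/703 = 0.584637.

0.585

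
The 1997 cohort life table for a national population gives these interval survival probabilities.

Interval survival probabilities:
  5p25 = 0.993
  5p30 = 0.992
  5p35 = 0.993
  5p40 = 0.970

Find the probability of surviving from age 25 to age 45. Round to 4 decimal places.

20p25 = 0.993 × 0.992 × 0.993 × 0.970.
= 0.948816.

0.9488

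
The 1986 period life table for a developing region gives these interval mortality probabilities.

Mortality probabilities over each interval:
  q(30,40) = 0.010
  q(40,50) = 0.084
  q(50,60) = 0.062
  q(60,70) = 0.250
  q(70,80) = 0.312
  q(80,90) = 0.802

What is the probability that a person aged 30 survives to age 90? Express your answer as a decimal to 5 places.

P(survive 30→90) = (1 − 0.010) × (1 − 0.084) × (1 − 0.062) × (1 − 0.250) × (1 − 0.312) × (1 − 0.802).
= 0.990 × 0.916 × 0.938 × 0.750 × 0.688 × 0.198 = 0.086906.

0.08691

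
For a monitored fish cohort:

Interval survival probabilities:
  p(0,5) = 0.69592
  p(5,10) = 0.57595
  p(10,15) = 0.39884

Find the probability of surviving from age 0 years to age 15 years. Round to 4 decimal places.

Survival from 0 to 15 is the product of surviving each interval: 0.69592 × 0.57595 × 0.39884.
= 0.159861.

0.1599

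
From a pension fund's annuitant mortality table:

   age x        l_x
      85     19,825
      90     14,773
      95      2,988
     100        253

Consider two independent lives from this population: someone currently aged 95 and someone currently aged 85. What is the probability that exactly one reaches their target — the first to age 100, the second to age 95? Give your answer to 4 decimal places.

p₁ = l_100/l_95 = 253/2,988 = 0.084672; p₂ = l_95/l_85 = 2,988/19,825 = 0.150719.
P(exactly one) = p₁(1−p₂) + (1−p₁)p₂ = 0.071910 + 0.137957 = 0.209868.

0.2099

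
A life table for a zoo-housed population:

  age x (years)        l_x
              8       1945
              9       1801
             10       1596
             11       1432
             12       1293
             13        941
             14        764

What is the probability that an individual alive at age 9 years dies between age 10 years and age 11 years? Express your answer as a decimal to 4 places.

This is the probability of reaching 10 but not 11, conditional on being alive at 9: (l_10 − l_11) / l_9.
= (1596 − 1432) / 1801 = 164 / 1801 = 0.091061.

0.0911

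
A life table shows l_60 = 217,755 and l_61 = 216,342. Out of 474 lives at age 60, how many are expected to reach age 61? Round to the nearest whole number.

471

The relevant probability is 216,342/217,755 = 0.993511.
Expected number = 474 × 0.993511 = 471.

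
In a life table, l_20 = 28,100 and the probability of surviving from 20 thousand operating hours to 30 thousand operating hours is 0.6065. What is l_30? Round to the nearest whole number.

17043

l_30 = l_20 × p = 28,100 × 0.6065 = 17043.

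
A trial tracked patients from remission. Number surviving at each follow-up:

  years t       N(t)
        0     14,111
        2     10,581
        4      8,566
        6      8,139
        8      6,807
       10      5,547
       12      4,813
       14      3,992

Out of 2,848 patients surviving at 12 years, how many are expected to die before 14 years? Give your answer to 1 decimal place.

The relevant probability is 1 − 3,992/4,813 = 0.170580.
Expected number = 2,848 × 0.170580 = 485.8.

485.8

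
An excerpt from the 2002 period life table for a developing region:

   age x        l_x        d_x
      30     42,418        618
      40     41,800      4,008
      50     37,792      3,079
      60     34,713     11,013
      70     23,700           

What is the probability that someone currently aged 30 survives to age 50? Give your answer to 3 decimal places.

The conditional survival probability is l_50/l_30 = 37,792/42,418 = 0.890943.

0.891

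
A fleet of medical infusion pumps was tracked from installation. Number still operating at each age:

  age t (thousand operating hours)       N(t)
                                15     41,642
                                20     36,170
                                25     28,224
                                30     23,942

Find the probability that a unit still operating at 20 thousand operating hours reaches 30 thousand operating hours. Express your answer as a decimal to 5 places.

The conditional survival probability is N(30)/N(20) = 23,942/36,170 = 0.661930.

0.66193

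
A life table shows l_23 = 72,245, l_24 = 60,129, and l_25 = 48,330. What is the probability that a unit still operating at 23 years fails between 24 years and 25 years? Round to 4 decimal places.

0.1633

This is the probability of reaching 24 but not 25, conditional on being operational at 23: (l_24 − l_25) / l_23.
= (60,129 − 48,330) / 72,245 = 11,799 / 72,245 = 0.163319.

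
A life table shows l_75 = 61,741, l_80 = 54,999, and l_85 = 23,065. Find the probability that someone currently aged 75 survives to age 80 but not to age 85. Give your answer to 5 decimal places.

0.51723

We want 5|5q75 = (l_80 − l_85)/l_75.
This is the probability of reaching 80 but not 85, conditional on being alive at 75: (l_80 − l_85) / l_75.
= (54,999 − 23,065) / 61,741 = 31,934 / 61,741 = 0.517225.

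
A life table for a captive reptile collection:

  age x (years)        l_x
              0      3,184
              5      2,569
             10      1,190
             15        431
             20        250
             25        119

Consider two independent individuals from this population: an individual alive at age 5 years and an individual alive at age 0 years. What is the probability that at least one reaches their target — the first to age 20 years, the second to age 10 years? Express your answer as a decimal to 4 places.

p₁ = l_20/l_5 = 250/2,569 = 0.097314; p₂ = l_10/l_0 = 1,190/3,184 = 0.373744.
P(at least one) = 1 − (1−p₁)(1−p₂) = 1 − 0.902686 × 0.626256 = 0.434687.

0.4347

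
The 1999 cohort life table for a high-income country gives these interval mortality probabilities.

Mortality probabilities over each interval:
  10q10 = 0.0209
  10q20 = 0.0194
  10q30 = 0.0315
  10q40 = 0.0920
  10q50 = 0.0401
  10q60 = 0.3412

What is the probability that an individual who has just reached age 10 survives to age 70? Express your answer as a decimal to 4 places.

0.5339

60p10 = (1 − 0.0209) × (1 − 0.0194) × (1 − 0.0315) × (1 − 0.0920) × (1 − 0.0401) × (1 − 0.3412).
= 0.9791 × 0.9806 × 0.9685 × 0.9080 × 0.9599 × 0.6588 = 0.533930.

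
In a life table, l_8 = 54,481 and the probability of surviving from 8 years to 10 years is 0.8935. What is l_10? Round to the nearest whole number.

48679

l_10 = l_8 × p = 54,481 × 0.8935 = 48679.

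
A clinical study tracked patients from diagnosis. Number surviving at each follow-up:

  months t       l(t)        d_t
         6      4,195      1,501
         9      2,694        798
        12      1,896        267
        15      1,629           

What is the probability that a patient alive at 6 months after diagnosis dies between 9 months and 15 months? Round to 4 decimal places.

0.2539

This is the probability of reaching 9 but not 15, conditional on being alive at 6: (l(9) − l(15)) / l(6).
= (2,694 − 1,629) / 4,195 = 1,065 / 4,195 = 0.253874.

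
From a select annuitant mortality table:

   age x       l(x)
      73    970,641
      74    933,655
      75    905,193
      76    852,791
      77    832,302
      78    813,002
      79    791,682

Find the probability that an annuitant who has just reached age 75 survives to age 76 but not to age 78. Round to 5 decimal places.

0.04396

This is the probability of reaching 76 but not 78, conditional on being alive at 75: (l(76) − l(78)) / l(75).
= (852,791 − 813,002) / 905,193 = 39,789 / 905,193 = 0.043956.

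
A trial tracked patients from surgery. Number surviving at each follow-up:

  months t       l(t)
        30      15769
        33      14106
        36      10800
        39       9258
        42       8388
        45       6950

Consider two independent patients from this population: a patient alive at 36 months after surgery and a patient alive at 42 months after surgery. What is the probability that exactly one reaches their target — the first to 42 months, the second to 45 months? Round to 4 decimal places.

p₁ = l(42)/l(36) = 8388/10800 = 0.776667; p₂ = l(45)/l(42) = 6950/8388 = 0.828565.
P(exactly one) = p₁(1−p₂) + (1−p₁)p₂ = 0.133148 + 0.185046 = 0.318194.

0.3182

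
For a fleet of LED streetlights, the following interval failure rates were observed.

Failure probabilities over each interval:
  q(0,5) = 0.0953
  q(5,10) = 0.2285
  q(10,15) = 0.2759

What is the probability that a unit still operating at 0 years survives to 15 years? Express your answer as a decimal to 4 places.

0.5054

Survival from 0 to 15 is the product of surviving each interval: (1 − 0.0953) × (1 − 0.2285) × (1 − 0.2759).
= 0.9047 × 0.7715 × 0.7241 = 0.505404.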